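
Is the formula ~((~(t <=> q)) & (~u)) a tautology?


Build the truth table over {q, t, u}:
q | t | u | φ
-------------
False | False | False | True
True | False | False | False
False | True | False | False
True | True | False | True
False | False | True | True
True | False | True | True
False | True | True | True
True | True | True | True
Counterexample at row 2: with q=True, t=False, u=False, the formula is False.

No, it is not a tautology.


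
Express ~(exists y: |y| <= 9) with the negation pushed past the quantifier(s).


¬(forall x: φ) = exists x: ¬φ, and ¬(exists x: φ) = forall x: ¬φ.
Apply to the existential statement.

forall y: ~(|y| <= 9)


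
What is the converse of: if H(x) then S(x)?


The converse of (P → Q) is (Q → P). It is not in general equivalent to the original.
Here P = 'H(x)' and Q = 'S(x)'.

If S(x), then H(x).


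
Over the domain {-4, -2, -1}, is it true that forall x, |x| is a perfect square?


Evaluate the predicate on each element: -4:True, -2:False, -1:True.
Counterexample x = -2 fails the predicate.

False


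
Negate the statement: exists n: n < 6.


¬(forall x: φ) = exists x: ¬φ, and ¬(exists x: φ) = forall x: ¬φ.
Apply to the existential statement.

forall n: ~(n < 6)


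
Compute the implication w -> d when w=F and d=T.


Implication is false only when antecedent is true and consequent is false.
Substitute: w=F, d=T.
F -> T evaluates to T.

T


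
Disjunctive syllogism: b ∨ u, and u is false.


Disjunctive syllogism: from (P ∨ Q) and ¬P, infer Q.
One disjunct, 'u', is ruled out; the other must hold.

b


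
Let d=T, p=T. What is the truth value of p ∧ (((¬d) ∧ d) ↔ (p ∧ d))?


Substitute d=T, p=T:
¬d = F
(¬d) ∧ d = F ∧ T = F
p ∧ d = T ∧ T = T
((¬d) ∧ d) ↔ (p ∧ d) = F ↔ T = F
p ∧ (((¬d) ∧ d) ↔ (p ∧ d)) = T ∧ F = F

F


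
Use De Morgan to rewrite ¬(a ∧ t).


De Morgan: the negation of a conjunction is the disjunction of the negations.
Distribute ¬ across ∧, flipping it to ∨, and negate each literal.

(¬a) ∨ (¬t)


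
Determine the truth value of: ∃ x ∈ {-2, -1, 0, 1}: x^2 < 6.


Evaluate the predicate on each element: -2:T, -1:T, 0:T, 1:T.
Witness x = -2 satisfies the predicate.

T


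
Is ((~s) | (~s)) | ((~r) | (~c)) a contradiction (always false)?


Truth table over {c, r, s}:
c | r | s | φ
-------------
False | False | False | True
True | False | False | True
False | True | False | True
True | True | False | True
False | False | True | True
True | False | True | True
False | True | True | True
True | True | True | False
Satisfying assignment at row 1: c=False, r=False, s=False gives True.

No, it is not a contradiction.


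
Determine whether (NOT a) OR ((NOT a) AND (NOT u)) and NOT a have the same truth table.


Compare truth tables:
a | u | φ | ψ
-------------
F | F | T | T
T | F | F | F
F | T | T | T
T | T | F | F
The columns φ and ψ agree on every row.

Yes, they are logically equivalent.


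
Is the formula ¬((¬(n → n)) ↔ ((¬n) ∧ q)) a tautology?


Build the truth table over {n, q}:
n | q | φ
---------
F | F | F
T | F | F
F | T | T
T | T | F
Counterexample at row 1: with n=F, q=F, the formula is F.

No, it is not a tautology.


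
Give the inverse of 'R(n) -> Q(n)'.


The inverse of (P → Q) is (¬P → ¬Q). It is equivalent to the converse, not to the original.
Here P = 'R(n)' and Q = 'Q(n)'.

If not (R(n)), then not (Q(n)).


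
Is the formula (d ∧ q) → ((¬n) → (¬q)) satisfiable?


Search for a satisfying assignment over {d, n, q}.
Try d=F, n=F, q=F: the formula evaluates to T.
A satisfying assignment exists.

Satisfiable.


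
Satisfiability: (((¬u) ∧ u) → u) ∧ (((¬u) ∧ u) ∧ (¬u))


Check all 2 assignments over {u}:
u | φ
-----
F | F
T | F
No assignment makes the formula true.

Unsatisfiable.


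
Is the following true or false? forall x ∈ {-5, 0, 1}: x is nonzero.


Evaluate the predicate on each element: -5:True, 0:False, 1:True.
Counterexample x = 0 fails the predicate.

False


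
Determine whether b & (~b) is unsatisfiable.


Truth table over {b}:
b | φ
-----
False | False
True | False
Every row is false.

Yes, it is a contradiction.


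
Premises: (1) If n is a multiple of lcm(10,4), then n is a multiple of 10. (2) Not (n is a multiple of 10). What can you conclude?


Modus tollens: from (P → Q) and ¬Q, infer ¬P.
Q = 'n is a multiple of 10' is denied; since P → Q, P must also fail.

Not (n is a multiple of lcm(10,4)).


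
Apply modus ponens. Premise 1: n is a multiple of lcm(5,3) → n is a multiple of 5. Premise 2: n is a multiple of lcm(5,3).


Modus ponens: from (P → Q) and P, infer Q.
P = 'n is a multiple of lcm(5,3)' is asserted, and P → Q holds, so Q follows.

n is a multiple of 5.


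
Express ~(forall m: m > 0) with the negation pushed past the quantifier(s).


¬(forall x: φ) = exists x: ¬φ, and ¬(exists x: φ) = forall x: ¬φ.
Apply to the universal statement.

exists m: ~(m > 0)


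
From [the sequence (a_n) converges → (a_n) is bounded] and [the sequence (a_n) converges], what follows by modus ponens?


Modus ponens: from (P → Q) and P, infer Q.
P = 'the sequence (a_n) converges' is asserted, and P → Q holds, so Q follows.

(a_n) is bounded.


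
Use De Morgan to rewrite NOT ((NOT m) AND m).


De Morgan: the negation of a conjunction is the disjunction of the negations.
Distribute NOT across AND, flipping it to OR, and negate each literal.

m OR (NOT m)


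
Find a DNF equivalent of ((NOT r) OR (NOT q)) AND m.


Step 1: Distribute ∧ over ∨: ((¬r) ∨ (¬q)) ∧ m = ((¬r) ∧ m) ∨ ((¬q) ∧ m).

((NOT r) AND m) OR ((NOT q) AND m)


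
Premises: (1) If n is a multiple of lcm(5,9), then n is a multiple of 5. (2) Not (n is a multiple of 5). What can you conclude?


Modus tollens: from (P → Q) and ¬Q, infer ¬P.
Q = 'n is a multiple of 5' is denied; since P → Q, P must also fail.

Not (n is a multiple of lcm(5,9)).


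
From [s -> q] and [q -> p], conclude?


Hypothetical syllogism: from (P → Q) and (Q → R), infer (P → R).
Chain the two implications through the shared middle term 'q'.

s -> p


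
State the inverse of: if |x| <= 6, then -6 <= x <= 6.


The inverse of (P → Q) is (¬P → ¬Q). It is equivalent to the converse, not to the original.
Here P = '|x| <= 6' and Q = '-6 <= x <= 6'.

If not (|x| <= 6), then not (-6 <= x <= 6).


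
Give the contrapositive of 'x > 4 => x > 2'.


The contrapositive of (P → Q) is (¬Q → ¬P); it is logically equivalent to the original.
Here P = 'x > 4' and Q = 'x > 2'.

If not (x > 2), then not (x > 4).


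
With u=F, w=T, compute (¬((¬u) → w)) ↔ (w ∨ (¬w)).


Substitute u=F, w=T:
¬u = T
(¬u) → w = T → T = T
¬((¬u) → w) = F
¬w = F
w ∨ (¬w) = T ∨ F = T
(¬((¬u) → w)) ↔ (w ∨ (¬w)) = F ↔ T = F

F


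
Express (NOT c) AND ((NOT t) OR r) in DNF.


Step 1: Distribute ∧ over ∨: (¬c) ∧ ((¬t) ∨ r) = ((¬c) ∧ (¬t)) ∨ ((¬c) ∧ r).

((NOT c) AND (NOT t)) OR ((NOT c) AND r)


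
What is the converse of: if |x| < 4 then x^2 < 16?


The converse of (P → Q) is (Q → P). It is not in general equivalent to the original.
Here P = '|x| < 4' and Q = 'x^2 < 16'.

If x^2 < 16, then |x| < 4.


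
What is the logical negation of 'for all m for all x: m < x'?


Negation flips each quantifier (∀↔∃) and negates the inner predicate.
¬(for all m for all x: φ) = there exists m there exists x: ¬φ.

there exists m there exists x: NOT(m < x)


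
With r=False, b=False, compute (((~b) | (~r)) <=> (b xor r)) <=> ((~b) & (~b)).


Substitute r=False, b=False:
~b = True
~r = True
(~b) | (~r) = True | True = True
b xor r = False xor False = False
((~b) | (~r)) <=> (b xor r) = True <=> False = False
~b = True
~b = True
(~b) & (~b) = True & True = True
(((~b) | (~r)) <=> (b xor r)) <=> ((~b) & (~b)) = False <=> True = False

False


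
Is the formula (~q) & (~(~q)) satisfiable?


Check all 2 assignments over {q}:
q | φ
-----
False | False
True | False
No assignment makes the formula true.

Unsatisfiable.


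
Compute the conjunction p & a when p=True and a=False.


Conjunction is true only when both operands are true.
Substitute: p=True, a=False.
True & False evaluates to False.

False


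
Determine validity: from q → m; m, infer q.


This is affirming the consequent (fallacy). There exist truth assignments where the premises are all true but the conclusion is false.

Invalid.


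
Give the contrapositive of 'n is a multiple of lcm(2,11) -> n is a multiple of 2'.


The contrapositive of (P → Q) is (¬Q → ¬P); it is logically equivalent to the original.
Here P = 'n is a multiple of lcm(2,11)' and Q = 'n is a multiple of 2'.

If not (n is a multiple of 2), then not (n is a multiple of lcm(2,11)).


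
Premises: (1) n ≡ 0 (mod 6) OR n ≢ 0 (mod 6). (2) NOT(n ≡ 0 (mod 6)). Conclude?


Disjunctive syllogism: from (P ∨ Q) and ¬P, infer Q.
One disjunct, 'n ≡ 0 (mod 6)', is ruled out; the other must hold.

n ≢ 0 (mod 6)


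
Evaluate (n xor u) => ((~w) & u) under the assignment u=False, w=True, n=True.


Substitute u=False, w=True, n=True:
n xor u = True xor False = True
~w = False
(~w) & u = False & False = False
(n xor u) => ((~w) & u) = True => False = False

False


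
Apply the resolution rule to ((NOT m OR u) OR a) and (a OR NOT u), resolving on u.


The clauses contain complementary literals u and NOTu.
Resolution eliminates this pair and disjoins the remaining literals (merging duplicates).

(a OR NOT m)


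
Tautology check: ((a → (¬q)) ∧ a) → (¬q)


Build the truth table over {a, q}:
a | q | φ
---------
F | F | T
T | F | T
F | T | T
T | T | T
Every row evaluates to true.

Yes, it is a tautology.


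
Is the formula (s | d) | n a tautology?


Build the truth table over {d, n, s}:
d | n | s | φ
-------------
False | False | False | False
True | False | False | True
False | True | False | True
True | True | False | True
False | False | True | True
True | False | True | True
False | True | True | True
True | True | True | True
Counterexample at row 1: with d=False, n=False, s=False, the formula is False.

No, it is not a tautology.


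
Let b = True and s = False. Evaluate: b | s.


Disjunction is false only when both operands are false.
Substitute: b=True, s=False.
True | False evaluates to True.

True


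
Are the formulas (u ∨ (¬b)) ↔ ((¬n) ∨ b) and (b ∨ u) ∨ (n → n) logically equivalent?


Compare truth tables:
b | n | u | φ | ψ
-----------------
F | F | F | T | T
T | F | F | F | T
F | T | F | F | T
T | T | F | F | T
F | F | T | T | T
T | F | T | T | T
F | T | T | F | T
T | T | T | T | T
They differ at row 2 (b=T, n=F, u=F): φ=F but ψ=T.

No, they are not logically equivalent.


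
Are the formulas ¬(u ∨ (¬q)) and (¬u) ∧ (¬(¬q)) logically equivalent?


Compare truth tables:
q | u | φ | ψ
-------------
F | F | F | F
T | F | T | T
F | T | F | F
T | T | F | F
The columns φ and ψ agree on every row.

Yes, they are logically equivalent.


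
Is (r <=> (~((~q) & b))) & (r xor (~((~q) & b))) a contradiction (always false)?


Truth table over {b, q, r}:
b | q | r | φ
-------------
False | False | False | False
True | False | False | False
False | True | False | False
True | True | False | False
False | False | True | False
True | False | True | False
False | True | True | False
True | True | True | False
Every row is false.

Yes, it is a contradiction.


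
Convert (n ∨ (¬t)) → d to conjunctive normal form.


Step 1: Rewrite as ¬(n ∨ (¬t)) ∨ d = (¬n ∧ ¬(¬t)) ∨ d.
Step 2: Distribute ∨ over ∧.
Step 3: Eliminate any double negations (¬¬X = X).

((¬n) ∨ d) ∧ (t ∨ d)


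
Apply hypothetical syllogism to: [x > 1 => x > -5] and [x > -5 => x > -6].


Hypothetical syllogism: from (P → Q) and (Q → R), infer (P → R).
Chain the two implications through the shared middle term 'x > -5'.

x > 1 => x > -6


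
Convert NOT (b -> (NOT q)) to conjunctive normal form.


Step 1: Rewrite b → (¬q) as ¬b ∨ (¬q).
Step 2: Negate: ¬(¬b ∨ (¬q)) = b ∧ ¬(¬q) (De Morgan + double negation).
Step 3: Eliminate any double negations (¬¬X = X).

b AND q


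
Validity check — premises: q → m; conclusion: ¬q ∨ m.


This matches the form of material implication: the conclusion follows in every model of the premises.

Valid.


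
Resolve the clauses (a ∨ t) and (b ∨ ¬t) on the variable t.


The clauses contain complementary literals t and ¬t.
Resolution eliminates this pair and disjoins the remaining literals (merging duplicates).

(a ∨ b)


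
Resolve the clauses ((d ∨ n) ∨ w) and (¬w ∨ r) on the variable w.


The clauses contain complementary literals w and ¬w.
Resolution eliminates this pair and disjoins the remaining literals (merging duplicates).

((n ∨ d) ∨ r)


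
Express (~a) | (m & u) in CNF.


Step 1: Distribute ∨ over ∧: (¬a) ∨ (m ∧ u) = ((¬a) ∨ m) ∧ ((¬a) ∨ u).

((~a) | m) & ((~a) | u)


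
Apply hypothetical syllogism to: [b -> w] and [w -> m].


Hypothetical syllogism: from (P → Q) and (Q → R), infer (P → R).
Chain the two implications through the shared middle term 'w'.

b -> m


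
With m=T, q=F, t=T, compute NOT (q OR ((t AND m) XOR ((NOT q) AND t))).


Substitute m=T, q=F, t=T:
t AND m = T AND T = T
NOT q = T
(NOT q) AND t = T AND T = T
(t AND m) XOR ((NOT q) AND t) = T XOR T = F
q OR ((t AND m) XOR ((NOT q) AND t)) = F OR F = F
NOT (q OR ((t AND m) XOR ((NOT q) AND t))) = T

T


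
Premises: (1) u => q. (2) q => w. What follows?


Hypothetical syllogism: from (P → Q) and (Q → R), infer (P → R).
Chain the two implications through the shared middle term 'q'.

u => w


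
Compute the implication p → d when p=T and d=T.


Implication is false only when antecedent is true and consequent is false.
Substitute: p=T, d=T.
T → T evaluates to T.

T


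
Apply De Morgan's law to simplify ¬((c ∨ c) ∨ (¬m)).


De Morgan: the negation of a disjunction is the conjunction of the negations.
Distribute ¬ across ∨, flipping it to ∧, and negate each literal.

((¬c) ∧ (¬c)) ∧ m


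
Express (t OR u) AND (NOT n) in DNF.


Step 1: Distribute ∧ over ∨: (t ∨ u) ∧ (¬n) = (t ∧ (¬n)) ∨ (u ∧ (¬n)).

(t AND (NOT n)) OR (u AND (NOT n))


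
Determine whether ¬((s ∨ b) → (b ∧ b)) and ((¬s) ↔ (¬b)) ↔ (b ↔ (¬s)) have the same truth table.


Compare truth tables:
b | s | φ | ψ
-------------
F | F | F | F
T | F | F | F
F | T | T | F
T | T | F | F
They differ at row 3 (b=F, s=T): φ=T but ψ=F.

No, they are not logically equivalent.


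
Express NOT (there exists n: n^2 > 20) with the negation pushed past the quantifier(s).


¬(for all x: φ) = there exists x: ¬φ, and ¬(there exists x: φ) = for all x: ¬φ.
Apply to the existential statement.

for all n: NOT(n^2 > 20)


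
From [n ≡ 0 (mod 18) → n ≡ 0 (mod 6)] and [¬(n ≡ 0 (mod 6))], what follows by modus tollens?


Modus tollens: from (P → Q) and ¬Q, infer ¬P.
Q = 'n ≡ 0 (mod 6)' is denied; since P → Q, P must also fail.

Not (n ≡ 0 (mod 18)).


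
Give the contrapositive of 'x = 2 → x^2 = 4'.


The contrapositive of (P → Q) is (¬Q → ¬P); it is logically equivalent to the original.
Here P = 'x = 2' and Q = 'x^2 = 4'.

If not (x^2 = 4), then not (x = 2).


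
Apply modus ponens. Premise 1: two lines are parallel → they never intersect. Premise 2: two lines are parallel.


Modus ponens: from (P → Q) and P, infer Q.
P = 'two lines are parallel' is asserted, and P → Q holds, so Q follows.

they never intersect.


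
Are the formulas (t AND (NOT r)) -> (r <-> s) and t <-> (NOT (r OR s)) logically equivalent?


Compare truth tables:
r | s | t | φ | ψ
-----------------
F | F | F | T | F
T | F | F | T | T
F | T | F | T | T
T | T | F | T | T
F | F | T | T | T
T | F | T | T | F
F | T | T | F | F
T | T | T | T | F
They differ at row 1 (r=F, s=F, t=F): φ=T but ψ=F.

No, they are not logically equivalent.


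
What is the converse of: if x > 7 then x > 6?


The converse of (P → Q) is (Q → P). It is not in general equivalent to the original.
Here P = 'x > 7' and Q = 'x > 6'.

If x > 6, then x > 7.


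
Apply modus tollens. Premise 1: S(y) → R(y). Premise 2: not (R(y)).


Modus tollens: from (P → Q) and ¬Q, infer ¬P.
Q = 'R(y)' is denied; since P → Q, P must also fail.

Not (S(y)).


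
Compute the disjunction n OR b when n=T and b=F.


Disjunction is false only when both operands are false.
Substitute: n=T, b=F.
T OR F evaluates to T.

T


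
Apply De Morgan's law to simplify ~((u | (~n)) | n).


De Morgan: the negation of a disjunction is the conjunction of the negations.
Distribute ~ across |, flipping it to &, and negate each literal.

((~u) & n) & (~n)


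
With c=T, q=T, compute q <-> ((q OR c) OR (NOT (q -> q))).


Substitute c=T, q=T:
q OR c = T OR T = T
q -> q = T -> T = T
NOT (q -> q) = F
(q OR c) OR (NOT (q -> q)) = T OR F = T
q <-> ((q OR c) OR (NOT (q -> q))) = T <-> T = T

T


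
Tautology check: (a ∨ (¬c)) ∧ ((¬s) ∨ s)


Build the truth table over {a, c, s}:
a | c | s | φ
-------------
F | F | F | T
T | F | F | T
F | T | F | F
T | T | F | T
F | F | T | T
T | F | T | T
F | T | T | F
T | T | T | T
Counterexample at row 3: with a=F, c=T, s=F, the formula is F.

No, it is not a tautology.


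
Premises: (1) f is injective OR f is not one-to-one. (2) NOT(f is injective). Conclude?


Disjunctive syllogism: from (P ∨ Q) and ¬P, infer Q.
One disjunct, 'f is injective', is ruled out; the other must hold.

f is not one-to-one


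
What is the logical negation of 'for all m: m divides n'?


¬(for all x: φ) = there exists x: ¬φ, and ¬(there exists x: φ) = for all x: ¬φ.
Apply to the universal statement.

there exists m: NOT(m divides n)


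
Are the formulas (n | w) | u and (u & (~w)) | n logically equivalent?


Compare truth tables:
n | u | w | φ | ψ
-----------------
False | False | False | False | False
True | False | False | True | True
False | True | False | True | True
True | True | False | True | True
False | False | True | True | False
True | False | True | True | True
False | True | True | True | False
True | True | True | True | True
They differ at row 5 (n=False, u=False, w=True): φ=True but ψ=False.

No, they are not logically equivalent.


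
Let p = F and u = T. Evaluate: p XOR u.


Exclusive or is true when exactly one operand is true.
Substitute: p=F, u=T.
F XOR T evaluates to T.

T


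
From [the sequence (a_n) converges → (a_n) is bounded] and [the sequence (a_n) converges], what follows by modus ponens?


Modus ponens: from (P → Q) and P, infer Q.
P = 'the sequence (a_n) converges' is asserted, and P → Q holds, so Q follows.

(a_n) is bounded.


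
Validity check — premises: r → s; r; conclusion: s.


This matches the form of modus ponens: the conclusion follows in every model of the premises.

Valid.


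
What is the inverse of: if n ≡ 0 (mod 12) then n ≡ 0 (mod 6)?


The inverse of (P → Q) is (¬P → ¬Q). It is equivalent to the converse, not to the original.
Here P = 'n ≡ 0 (mod 12)' and Q = 'n ≡ 0 (mod 6)'.

If not (n ≡ 0 (mod 12)), then not (n ≡ 0 (mod 6)).


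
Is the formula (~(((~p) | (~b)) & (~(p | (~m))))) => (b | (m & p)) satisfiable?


Search for a satisfying assignment over {b, m, p}.
Try b=True, m=False, p=False: the formula evaluates to True.
A satisfying assignment exists.

Satisfiable.


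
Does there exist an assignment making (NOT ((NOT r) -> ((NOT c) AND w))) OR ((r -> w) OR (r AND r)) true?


Search for a satisfying assignment over {c, r, w}.
Try c=F, r=F, w=F: the formula evaluates to T.
A satisfying assignment exists.

Satisfiable.


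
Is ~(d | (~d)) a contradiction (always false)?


Truth table over {d}:
d | φ
-----
False | False
True | False
Every row is false.

Yes, it is a contradiction.


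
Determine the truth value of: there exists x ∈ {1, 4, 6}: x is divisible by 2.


Evaluate the predicate on each element: 1:F, 4:T, 6:T.
Witness x = 4 satisfies the predicate.

T


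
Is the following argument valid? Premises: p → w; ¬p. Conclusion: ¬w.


This is denying the antecedent (fallacy). There exist truth assignments where the premises are all true but the conclusion is false.

Invalid.


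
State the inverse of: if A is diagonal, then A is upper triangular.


The inverse of (P → Q) is (¬P → ¬Q). It is equivalent to the converse, not to the original.
Here P = 'A is diagonal' and Q = 'A is upper triangular'.

If not (A is diagonal), then not (A is upper triangular).


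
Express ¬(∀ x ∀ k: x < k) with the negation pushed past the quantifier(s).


Negation flips each quantifier (∀↔∃) and negates the inner predicate.
¬(∀ x ∀ k: φ) = ∃ x ∃ k: ¬φ.

∃ x ∃ k: ¬(x < k)


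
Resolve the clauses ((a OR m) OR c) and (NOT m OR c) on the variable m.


The clauses contain complementary literals m and NOTm.
Resolution eliminates this pair and disjoins the remaining literals (merging duplicates).

(c OR a)


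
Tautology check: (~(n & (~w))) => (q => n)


Build the truth table over {n, q, w}:
n | q | w | φ
-------------
False | False | False | True
True | False | False | True
False | True | False | False
True | True | False | True
False | False | True | True
True | False | True | True
False | True | True | False
True | True | True | True
Counterexample at row 3: with n=False, q=True, w=False, the formula is False.

No, it is not a tautology.


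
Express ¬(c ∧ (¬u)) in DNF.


Step 1: Apply De Morgan: ¬(c ∧ (¬u)) = ¬c ∨ ¬(¬u).
Step 2: Eliminate any double negations (¬¬X = X).

(¬c) ∨ u


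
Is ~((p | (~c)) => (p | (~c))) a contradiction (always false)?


Truth table over {c, p}:
c | p | φ
---------
False | False | False
True | False | False
False | True | False
True | True | False
Every row is false.

Yes, it is a contradiction.


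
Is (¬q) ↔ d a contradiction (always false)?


Truth table over {d, q}:
d | q | φ
---------
F | F | F
T | F | T
F | T | T
T | T | F
Satisfying assignment at row 2: d=T, q=F gives T.

No, it is not a contradiction.


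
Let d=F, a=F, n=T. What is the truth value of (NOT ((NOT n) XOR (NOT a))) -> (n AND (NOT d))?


Substitute d=F, a=F, n=T:
NOT n = F
NOT a = T
(NOT n) XOR (NOT a) = F XOR T = T
NOT ((NOT n) XOR (NOT a)) = F
NOT d = T
n AND (NOT d) = T AND T = T
(NOT ((NOT n) XOR (NOT a))) -> (n AND (NOT d)) = F -> T = T

T


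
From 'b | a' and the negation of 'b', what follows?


Disjunctive syllogism: from (P ∨ Q) and ¬P, infer Q.
One disjunct, 'b', is ruled out; the other must hold.

a


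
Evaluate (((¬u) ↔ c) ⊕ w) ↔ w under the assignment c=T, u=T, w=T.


Substitute c=T, u=T, w=T:
¬u = F
(¬u) ↔ c = F ↔ T = F
((¬u) ↔ c) ⊕ w = F ⊕ T = T
(((¬u) ↔ c) ⊕ w) ↔ w = T ↔ T = T

T


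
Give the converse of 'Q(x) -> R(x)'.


The converse of (P → Q) is (Q → P). It is not in general equivalent to the original.
Here P = 'Q(x)' and Q = 'R(x)'.

If R(x), then Q(x).


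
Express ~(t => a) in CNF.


Step 1: Rewrite t → a as ¬t ∨ a.
Step 2: Negate: ¬(¬t ∨ a) = t ∧ ¬a (De Morgan + double negation).

t & (~a)


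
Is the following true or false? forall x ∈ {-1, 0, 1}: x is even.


Evaluate the predicate on each element: -1:False, 0:True, 1:False.
Counterexample x = -1 fails the predicate.

False


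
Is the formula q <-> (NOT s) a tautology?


Build the truth table over {q, s}:
q | s | φ
---------
F | F | F
T | F | T
F | T | T
T | T | F
Counterexample at row 1: with q=F, s=F, the formula is F.

No, it is not a tautology.


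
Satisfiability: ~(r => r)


Check all 2 assignments over {r}:
r | φ
-----
False | False
True | False
No assignment makes the formula true.

Unsatisfiable.


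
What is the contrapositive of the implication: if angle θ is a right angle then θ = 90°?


The contrapositive of (P → Q) is (¬Q → ¬P); it is logically equivalent to the original.
Here P = 'angle θ is a right angle' and Q = 'θ = 90°'.

If not (θ = 90°), then not (angle θ is a right angle).


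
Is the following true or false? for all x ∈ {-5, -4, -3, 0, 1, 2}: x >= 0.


Evaluate the predicate on each element: -5:F, -4:F, -3:F, 0:T, 1:T, 2:T.
Counterexample x = -5 fails the predicate.

F


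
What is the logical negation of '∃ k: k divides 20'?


¬(∀ x: φ) = ∃ x: ¬φ, and ¬(∃ x: φ) = ∀ x: ¬φ.
Apply to the existential statement.

∀ k: ¬(k divides 20)


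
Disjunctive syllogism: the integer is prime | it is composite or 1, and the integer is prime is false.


Disjunctive syllogism: from (P ∨ Q) and ¬P, infer Q.
One disjunct, 'the integer is prime', is ruled out; the other must hold.

it is composite or 1


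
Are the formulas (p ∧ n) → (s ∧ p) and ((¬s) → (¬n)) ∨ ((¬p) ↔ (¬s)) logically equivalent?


Compare truth tables:
n | p | s | φ | ψ
-----------------
F | F | F | T | T
T | F | F | T | T
F | T | F | T | T
T | T | F | F | F
F | F | T | T | T
T | F | T | T | T
F | T | T | T | T
T | T | T | T | T
The columns φ and ψ agree on every row.

Yes, they are logically equivalent.


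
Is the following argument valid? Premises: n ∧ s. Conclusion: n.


This matches the form of conjunction elimination: the conclusion follows in every model of the premises.

Valid.


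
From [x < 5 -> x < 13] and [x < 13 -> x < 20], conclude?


Hypothetical syllogism: from (P → Q) and (Q → R), infer (P → R).
Chain the two implications through the shared middle term 'x < 13'.

x < 5 -> x < 20


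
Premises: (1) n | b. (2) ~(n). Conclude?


Disjunctive syllogism: from (P ∨ Q) and ¬P, infer Q.
One disjunct, 'n', is ruled out; the other must hold.

b


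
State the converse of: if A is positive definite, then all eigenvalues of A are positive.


The converse of (P → Q) is (Q → P). It is not in general equivalent to the original.
Here P = 'A is positive definite' and Q = 'all eigenvalues of A are positive'.

If all eigenvalues of A are positive, then A is positive definite.


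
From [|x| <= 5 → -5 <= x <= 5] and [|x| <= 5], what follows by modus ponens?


Modus ponens: from (P → Q) and P, infer Q.
P = '|x| <= 5' is asserted, and P → Q holds, so Q follows.

-5 <= x <= 5.


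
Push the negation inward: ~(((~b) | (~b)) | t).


De Morgan: the negation of a disjunction is the conjunction of the negations.
Distribute ~ across |, flipping it to &, and negate each literal.

(b & b) & (~t)


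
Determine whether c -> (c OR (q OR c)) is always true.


Build the truth table over {c, q}:
c | q | φ
---------
F | F | T
T | F | T
F | T | T
T | T | T
Every row evaluates to true.

Yes, it is a tautology.


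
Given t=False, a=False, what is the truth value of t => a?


Implication is false only when antecedent is true and consequent is false.
Substitute: t=False, a=False.
False => False evaluates to True.

True


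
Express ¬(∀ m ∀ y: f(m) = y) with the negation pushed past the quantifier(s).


Negation flips each quantifier (∀↔∃) and negates the inner predicate.
¬(∀ m ∀ y: φ) = ∃ m ∃ y: ¬φ.

∃ m ∃ y: ¬(f(m) = y)


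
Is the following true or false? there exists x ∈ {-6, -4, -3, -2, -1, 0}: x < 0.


Evaluate the predicate on each element: -6:T, -4:T, -3:T, -2:T, -1:T, 0:F.
Witness x = -6 satisfies the predicate.

T


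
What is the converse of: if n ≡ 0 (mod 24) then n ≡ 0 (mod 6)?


The converse of (P → Q) is (Q → P). It is not in general equivalent to the original.
Here P = 'n ≡ 0 (mod 24)' and Q = 'n ≡ 0 (mod 6)'.

If n ≡ 0 (mod 6), then n ≡ 0 (mod 24).


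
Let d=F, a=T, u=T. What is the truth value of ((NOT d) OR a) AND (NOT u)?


Substitute d=F, a=T, u=T:
NOT d = T
(NOT d) OR a = T OR T = T
NOT u = F
((NOT d) OR a) AND (NOT u) = T AND F = F

F


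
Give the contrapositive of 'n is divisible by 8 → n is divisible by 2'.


The contrapositive of (P → Q) is (¬Q → ¬P); it is logically equivalent to the original.
Here P = 'n is divisible by 8' and Q = 'n is divisible by 2'.

If not (n is divisible by 2), then not (n is divisible by 8).


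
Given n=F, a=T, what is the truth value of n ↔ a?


Biconditional is true when both operands have the same truth value.
Substitute: n=F, a=T.
F ↔ T evaluates to F.

F


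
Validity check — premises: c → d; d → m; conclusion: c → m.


This matches the form of hypothetical syllogism: the conclusion follows in every model of the premises.

Valid.


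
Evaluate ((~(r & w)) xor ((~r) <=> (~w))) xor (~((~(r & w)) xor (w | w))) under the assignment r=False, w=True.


Substitute r=False, w=True:
… (earlier sub-steps elided)
~r = True
~w = False
(~r) <=> (~w) = True <=> False = False
(~(r & w)) xor ((~r) <=> (~w)) = True xor False = True
r & w = False & True = False
~(r & w) = True
w | w = True | True = True
(~(r & w)) xor (w | w) = True xor True = False
~((~(r & w)) xor (w | w)) = True
((~(r & w)) xor ((~r) <=> (~w))) xor (~((~(r & w)) xor (w | w))) = True xor True = False

False


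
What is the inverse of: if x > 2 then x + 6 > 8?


The inverse of (P → Q) is (¬P → ¬Q). It is equivalent to the converse, not to the original.
Here P = 'x > 2' and Q = 'x + 6 > 8'.

If not (x > 2), then not (x + 6 > 8).


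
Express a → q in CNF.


Step 1: Rewrite a → q as ¬a ∨ q.

(¬a) ∨ q


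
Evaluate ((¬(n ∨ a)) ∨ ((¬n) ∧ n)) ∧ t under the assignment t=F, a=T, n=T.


Substitute t=F, a=T, n=T:
n ∨ a = T ∨ T = T
¬(n ∨ a) = F
¬n = F
(¬n) ∧ n = F ∧ T = F
(¬(n ∨ a)) ∨ ((¬n) ∧ n) = F ∨ F = F
((¬(n ∨ a)) ∨ ((¬n) ∧ n)) ∧ t = F ∧ F = F

F


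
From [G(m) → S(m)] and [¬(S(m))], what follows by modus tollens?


Modus tollens: from (P → Q) and ¬Q, infer ¬P.
Q = 'S(m)' is denied; since P → Q, P must also fail.

Not (G(m)).


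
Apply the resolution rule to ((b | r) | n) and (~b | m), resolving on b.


The clauses contain complementary literals b and ~b.
Resolution eliminates this pair and disjoins the remaining literals (merging duplicates).

((n | r) | m)


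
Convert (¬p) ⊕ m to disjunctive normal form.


Step 1: (¬p) ⊕ m is true exactly when they disagree: ((¬p) ∧ ¬m) ∨ (¬(¬p) ∧ m).
Step 2: Eliminate any double negations (¬¬X = X).

((¬p) ∧ (¬m)) ∨ (p ∧ m)


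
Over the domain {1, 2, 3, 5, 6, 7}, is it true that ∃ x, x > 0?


Evaluate the predicate on each element: 1:T, 2:T, 3:T, 5:T, 6:T, 7:T.
Witness x = 1 satisfies the predicate.

T


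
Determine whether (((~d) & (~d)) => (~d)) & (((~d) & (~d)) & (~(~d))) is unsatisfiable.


Truth table over {d}:
d | φ
-----
False | False
True | False
Every row is false.

Yes, it is a contradiction.


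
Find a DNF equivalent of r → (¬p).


Step 1: Rewrite r → (¬p) as ¬r ∨ (¬p).

(¬r) ∨ (¬p)


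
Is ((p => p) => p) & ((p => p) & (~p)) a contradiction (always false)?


Truth table over {p}:
p | φ
-----
False | False
True | False
Every row is false.

Yes, it is a contradiction.


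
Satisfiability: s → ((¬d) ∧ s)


Search for a satisfying assignment over {d, s}.
Try d=F, s=F: the formula evaluates to T.
A satisfying assignment exists.

Satisfiable.


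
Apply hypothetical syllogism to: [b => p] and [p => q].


Hypothetical syllogism: from (P → Q) and (Q → R), infer (P → R).
Chain the two implications through the shared middle term 'p'.

b => q


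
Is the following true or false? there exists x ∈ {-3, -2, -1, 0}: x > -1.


Evaluate the predicate on each element: -3:F, -2:F, -1:F, 0:T.
Witness x = 0 satisfies the predicate.

T


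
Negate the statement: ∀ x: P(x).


¬(∀ x: φ) = ∃ x: ¬φ, and ¬(∃ x: φ) = ∀ x: ¬φ.
Apply to the universal statement.

∃ x: ¬(P(x))


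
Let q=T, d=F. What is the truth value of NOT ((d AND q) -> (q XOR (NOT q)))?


Substitute q=T, d=F:
d AND q = F AND T = F
NOT q = F
q XOR (NOT q) = T XOR F = T
(d AND q) -> (q XOR (NOT q)) = F -> T = T
NOT ((d AND q) -> (q XOR (NOT q))) = F

F


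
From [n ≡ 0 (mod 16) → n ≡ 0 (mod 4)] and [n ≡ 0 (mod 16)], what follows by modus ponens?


Modus ponens: from (P → Q) and P, infer Q.
P = 'n ≡ 0 (mod 16)' is asserted, and P → Q holds, so Q follows.

n ≡ 0 (mod 4).


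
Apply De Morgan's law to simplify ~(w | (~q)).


De Morgan: the negation of a disjunction is the conjunction of the negations.
Distribute ~ across |, flipping it to &, and negate each literal.

(~w) & q


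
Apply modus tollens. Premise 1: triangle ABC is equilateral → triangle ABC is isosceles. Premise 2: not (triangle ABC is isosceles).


Modus tollens: from (P → Q) and ¬Q, infer ¬P.
Q = 'triangle ABC is isosceles' is denied; since P → Q, P must also fail.

Not (triangle ABC is equilateral).


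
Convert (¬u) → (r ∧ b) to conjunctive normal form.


Step 1: Rewrite (¬u) → (r ∧ b) as ¬(¬u) ∨ (r ∧ b).
Step 2: Distribute ∨ over ∧.
Step 3: Eliminate any double negations (¬¬X = X).

(u ∨ r) ∧ (u ∨ b)


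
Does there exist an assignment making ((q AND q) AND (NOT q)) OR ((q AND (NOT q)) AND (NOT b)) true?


Check all 4 assignments over {b, q}:
b | q | φ
---------
F | F | F
T | F | F
F | T | F
T | T | F
No assignment makes the formula true.

Unsatisfiable.


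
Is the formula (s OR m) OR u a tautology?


Build the truth table over {m, s, u}:
m | s | u | φ
-------------
F | F | F | F
T | F | F | T
F | T | F | T
T | T | F | T
F | F | T | T
T | F | T | T
F | T | T | T
T | T | T | T
Counterexample at row 1: with m=F, s=F, u=F, the formula is F.

No, it is not a tautology.


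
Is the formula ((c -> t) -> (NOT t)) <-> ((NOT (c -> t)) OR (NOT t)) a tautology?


Build the truth table over {c, t}:
c | t | φ
---------
F | F | T
T | F | T
F | T | T
T | T | T
Every row evaluates to true.

Yes, it is a tautology.


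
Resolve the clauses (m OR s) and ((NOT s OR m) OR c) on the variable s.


The clauses contain complementary literals s and NOTs.
Resolution eliminates this pair and disjoins the remaining literals (merging duplicates).

(m OR c)


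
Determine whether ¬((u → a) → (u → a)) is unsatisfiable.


Truth table over {a, u}:
a | u | φ
---------
F | F | F
T | F | F
F | T | F
T | T | F
Every row is false.

Yes, it is a contradiction.


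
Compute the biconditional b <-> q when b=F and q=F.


Biconditional is true when both operands have the same truth value.
Substitute: b=F, q=F.
F <-> F evaluates to T.

T


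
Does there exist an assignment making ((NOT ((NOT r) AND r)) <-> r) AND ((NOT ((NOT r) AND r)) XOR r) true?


Check all 2 assignments over {r}:
r | φ
-----
F | F
T | F
No assignment makes the formula true.

Unsatisfiable.


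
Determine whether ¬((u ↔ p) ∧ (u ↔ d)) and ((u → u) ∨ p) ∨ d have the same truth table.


Compare truth tables:
d | p | u | φ | ψ
-----------------
F | F | F | F | T
T | F | F | T | T
F | T | F | T | T
T | T | F | T | T
F | F | T | T | T
T | F | T | T | T
F | T | T | T | T
T | T | T | F | T
They differ at row 1 (d=F, p=F, u=F): φ=F but ψ=T.

No, they are not logically equivalent.


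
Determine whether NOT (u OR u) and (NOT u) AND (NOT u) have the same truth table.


Compare truth tables:
u | φ | ψ
---------
F | T | T
T | F | F
The columns φ and ψ agree on every row.

Yes, they are logically equivalent.


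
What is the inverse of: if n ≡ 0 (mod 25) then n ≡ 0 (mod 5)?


The inverse of (P → Q) is (¬P → ¬Q). It is equivalent to the converse, not to the original.
Here P = 'n ≡ 0 (mod 25)' and Q = 'n ≡ 0 (mod 5)'.

If not (n ≡ 0 (mod 25)), then not (n ≡ 0 (mod 5)).


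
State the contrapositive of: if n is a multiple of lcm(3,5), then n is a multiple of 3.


The contrapositive of (P → Q) is (¬Q → ¬P); it is logically equivalent to the original.
Here P = 'n is a multiple of lcm(3,5)' and Q = 'n is a multiple of 3'.

If not (n is a multiple of 3), then not (n is a multiple of lcm(3,5)).


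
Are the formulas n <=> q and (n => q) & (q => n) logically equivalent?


Compare truth tables:
n | q | φ | ψ
-------------
False | False | True | True
True | False | False | False
False | True | False | False
True | True | True | True
The columns φ and ψ agree on every row.

Yes, they are logically equivalent.


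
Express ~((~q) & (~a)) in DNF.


Step 1: Apply De Morgan: ¬((¬q) ∧ (¬a)) = ¬(¬q) ∨ ¬(¬a).
Step 2: Eliminate any double negations (¬¬X = X).

q | a


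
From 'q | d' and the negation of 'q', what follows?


Disjunctive syllogism: from (P ∨ Q) and ¬P, infer Q.
One disjunct, 'q', is ruled out; the other must hold.

d


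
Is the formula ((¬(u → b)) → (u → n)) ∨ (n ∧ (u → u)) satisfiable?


Search for a satisfying assignment over {b, n, u}.
Try b=F, n=F, u=F: the formula evaluates to T.
A satisfying assignment exists.

Satisfiable.


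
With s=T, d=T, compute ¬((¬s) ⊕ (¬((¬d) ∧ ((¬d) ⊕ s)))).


Substitute s=T, d=T:
¬s = F
¬d = F
¬d = F
(¬d) ⊕ s = F ⊕ T = T
(¬d) ∧ ((¬d) ⊕ s) = F ∧ T = F
¬((¬d) ∧ ((¬d) ⊕ s)) = T
(¬s) ⊕ (¬((¬d) ∧ ((¬d) ⊕ s))) = F ⊕ T = T
¬((¬s) ⊕ (¬((¬d) ∧ ((¬d) ⊕ s)))) = F

F


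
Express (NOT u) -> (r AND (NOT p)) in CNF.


Step 1: Rewrite (¬u) → (r ∧ (¬p)) as ¬(¬u) ∨ (r ∧ (¬p)).
Step 2: Distribute ∨ over ∧.
Step 3: Eliminate any double negations (¬¬X = X).

(u OR r) AND (u OR (NOT p))


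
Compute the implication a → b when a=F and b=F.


Implication is false only when antecedent is true and consequent is false.
Substitute: a=F, b=F.
F → F evaluates to T.

T


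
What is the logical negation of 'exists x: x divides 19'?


¬(forall x: φ) = exists x: ¬φ, and ¬(exists x: φ) = forall x: ¬φ.
Apply to the existential statement.

forall x: ~(x divides 19)


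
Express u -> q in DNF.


Step 1: Rewrite u → q as ¬u ∨ q.

(NOT u) OR q


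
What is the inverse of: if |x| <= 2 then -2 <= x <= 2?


The inverse of (P → Q) is (¬P → ¬Q). It is equivalent to the converse, not to the original.
Here P = '|x| <= 2' and Q = '-2 <= x <= 2'.

If not (|x| <= 2), then not (-2 <= x <= 2).


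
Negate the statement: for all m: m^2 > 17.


¬(for all x: φ) = there exists x: ¬φ, and ¬(there exists x: φ) = for all x: ¬φ.
Apply to the universal statement.

there exists m: NOT(m^2 > 17)


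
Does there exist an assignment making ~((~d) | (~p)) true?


Search for a satisfying assignment over {d, p}.
Try d=True, p=True: the formula evaluates to True.
A satisfying assignment exists.

Satisfiable.


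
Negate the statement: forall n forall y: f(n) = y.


Negation flips each quantifier (∀↔∃) and negates the inner predicate.
¬(forall n forall y: φ) = exists n exists y: ¬φ.

exists n exists y: ~(f(n) = y)


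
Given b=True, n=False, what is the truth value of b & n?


Conjunction is true only when both operands are true.
Substitute: b=True, n=False.
True & False evaluates to False.

False


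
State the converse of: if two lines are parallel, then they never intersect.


The converse of (P → Q) is (Q → P). It is not in general equivalent to the original.
Here P = 'two lines are parallel' and Q = 'they never intersect'.

If they never intersect, then two lines are parallel.
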